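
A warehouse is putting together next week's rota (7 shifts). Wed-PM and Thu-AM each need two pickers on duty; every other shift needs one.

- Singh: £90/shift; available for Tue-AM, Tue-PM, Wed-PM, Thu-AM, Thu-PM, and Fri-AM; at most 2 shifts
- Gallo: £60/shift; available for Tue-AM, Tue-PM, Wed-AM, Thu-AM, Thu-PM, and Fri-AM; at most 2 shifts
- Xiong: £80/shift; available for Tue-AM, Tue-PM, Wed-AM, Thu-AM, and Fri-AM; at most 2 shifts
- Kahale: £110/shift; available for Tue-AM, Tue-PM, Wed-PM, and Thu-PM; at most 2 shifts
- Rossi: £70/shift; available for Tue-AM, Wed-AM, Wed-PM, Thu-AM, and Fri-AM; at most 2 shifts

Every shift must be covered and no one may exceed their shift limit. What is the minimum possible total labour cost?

£710

Picking the cheapest available picker for each shift independently would cost £590, but that ignores the shift limits.
An optimal schedule: Tue-AM→Kahale, Tue-PM→Xiong, Wed-AM→Gallo, Wed-PM→Rossi+Singh, Thu-AM→Xiong+Singh, Thu-PM→Gallo, Fri-AM→Rossi.
Total: 110 + 80 + 60 + 70 + 90 + 80 + 90 + 60 + 70 = £710.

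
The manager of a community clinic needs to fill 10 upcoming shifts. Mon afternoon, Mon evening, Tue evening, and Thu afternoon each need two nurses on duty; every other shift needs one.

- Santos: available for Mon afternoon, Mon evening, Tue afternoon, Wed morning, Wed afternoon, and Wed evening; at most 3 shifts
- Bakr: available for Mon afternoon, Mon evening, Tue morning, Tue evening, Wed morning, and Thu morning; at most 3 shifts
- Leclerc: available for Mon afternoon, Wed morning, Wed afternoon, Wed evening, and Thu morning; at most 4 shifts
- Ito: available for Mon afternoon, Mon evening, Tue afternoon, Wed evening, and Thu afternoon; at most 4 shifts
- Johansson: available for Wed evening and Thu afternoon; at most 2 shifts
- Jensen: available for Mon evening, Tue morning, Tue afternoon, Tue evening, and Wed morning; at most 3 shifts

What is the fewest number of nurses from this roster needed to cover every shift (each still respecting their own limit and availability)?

14 slots to fill and no one can take more than 4, so at least ⌈14/4⌉ = 4 nurses are needed.
Shifts {Tue evening, Wed afternoon, Thu afternoon} need 5 slots, but among the nurses available for them (Santos, Bakr, Leclerc, Ito, Johansson, and Jensen) any 4 together supply at most 4. So 4 nurses are not enough.
Santos, Bakr, Ito, Johansson, and Jensen alone can cover everything: Mon afternoon→Santos+Ito, Mon evening→Ito+Jensen, Tue morning→Bakr, Tue afternoon→Santos, Tue evening→Bakr+Jensen, Wed morning→Jensen, Wed afternoon→Santos, Wed evening→Ito, Thu morning→Bakr, Thu afternoon→Ito+Johansson.

5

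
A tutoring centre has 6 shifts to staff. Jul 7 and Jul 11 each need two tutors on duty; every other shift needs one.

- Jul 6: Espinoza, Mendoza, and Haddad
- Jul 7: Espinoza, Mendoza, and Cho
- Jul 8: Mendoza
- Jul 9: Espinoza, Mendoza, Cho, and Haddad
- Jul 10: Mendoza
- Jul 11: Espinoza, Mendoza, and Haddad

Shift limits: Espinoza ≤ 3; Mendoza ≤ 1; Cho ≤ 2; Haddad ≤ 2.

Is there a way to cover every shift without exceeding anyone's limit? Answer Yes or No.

No

Total capacity is 8 and 8 slots are needed, so capacity alone doesn't rule it out.
Shifts {Jul 8, Jul 10} need 2 worker-slots in total, but the tutors available for any of those shifts (Mendoza) can supply at most 1 among them. So no valid schedule exists.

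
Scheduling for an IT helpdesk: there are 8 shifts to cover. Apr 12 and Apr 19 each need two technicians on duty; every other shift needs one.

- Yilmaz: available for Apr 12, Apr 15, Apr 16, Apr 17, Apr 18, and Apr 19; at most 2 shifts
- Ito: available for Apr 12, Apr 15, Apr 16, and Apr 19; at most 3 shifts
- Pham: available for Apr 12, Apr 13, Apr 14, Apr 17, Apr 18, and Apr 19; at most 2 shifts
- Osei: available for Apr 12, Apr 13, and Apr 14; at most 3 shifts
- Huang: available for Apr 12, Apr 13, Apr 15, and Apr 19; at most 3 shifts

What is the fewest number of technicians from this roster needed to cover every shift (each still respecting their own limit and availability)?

4

10 slots to fill and no one can take more than 3, so at least ⌈10/3⌉ = 4 technicians are needed.
Yilmaz, Ito, Pham, and Osei alone can cover everything: Apr 12→Ito+Osei, Apr 13→Osei, Apr 14→Osei, Apr 15→Yilmaz, Apr 16→Ito, Apr 17→Yilmaz, Apr 18→Pham, Apr 19→Ito+Pham.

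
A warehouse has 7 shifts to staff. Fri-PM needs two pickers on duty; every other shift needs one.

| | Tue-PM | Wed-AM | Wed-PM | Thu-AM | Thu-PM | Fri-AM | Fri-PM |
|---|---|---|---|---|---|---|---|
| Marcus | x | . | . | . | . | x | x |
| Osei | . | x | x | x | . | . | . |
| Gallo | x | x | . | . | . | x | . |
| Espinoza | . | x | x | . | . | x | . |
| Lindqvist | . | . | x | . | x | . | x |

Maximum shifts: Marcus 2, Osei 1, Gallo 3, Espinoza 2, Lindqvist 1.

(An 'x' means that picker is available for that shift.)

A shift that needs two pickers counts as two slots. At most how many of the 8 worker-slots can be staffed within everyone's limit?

Total capacity across all pickers is 2+1+3+2+1 = 9, and 8 slots are needed, so at most 8 can be filled.
Shifts {Thu-PM, Fri-PM} need 3 slots but only Marcus and Lindqvist are available for them, supplying at most 2 — so at least 1 slot must go unfilled.
An assignment achieving 7: Tue-PM→Marcus, Wed-AM→Gallo, Wed-PM→Espinoza, Thu-AM→Osei, Thu-PM→Lindqvist, Fri-AM→Gallo, Fri-PM→Marcus.
Loads: Marcus 2/2, Osei 1/1, Gallo 2/3, Espinoza 1/2, Lindqvist 1/1.

7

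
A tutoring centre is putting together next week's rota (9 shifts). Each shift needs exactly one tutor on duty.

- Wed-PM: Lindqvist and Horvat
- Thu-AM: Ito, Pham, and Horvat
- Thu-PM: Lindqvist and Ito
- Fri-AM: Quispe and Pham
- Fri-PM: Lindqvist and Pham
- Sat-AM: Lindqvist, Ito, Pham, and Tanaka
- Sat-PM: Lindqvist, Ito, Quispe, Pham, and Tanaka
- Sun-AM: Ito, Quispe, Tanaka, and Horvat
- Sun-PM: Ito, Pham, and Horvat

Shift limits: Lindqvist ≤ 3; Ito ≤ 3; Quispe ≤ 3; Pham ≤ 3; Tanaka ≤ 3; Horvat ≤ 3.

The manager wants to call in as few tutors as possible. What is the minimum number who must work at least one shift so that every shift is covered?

9 slots to fill and no one can take more than 3, so at least ⌈9/3⌉ = 3 tutors are needed.
Lindqvist, Ito, and Quispe alone can cover everything: Wed-PM→Lindqvist, Thu-AM→Ito, Thu-PM→Lindqvist, Fri-AM→Quispe, Fri-PM→Lindqvist, Sat-AM→Ito, Sat-PM→Quispe, Sun-AM→Quispe, Sun-PM→Ito.

3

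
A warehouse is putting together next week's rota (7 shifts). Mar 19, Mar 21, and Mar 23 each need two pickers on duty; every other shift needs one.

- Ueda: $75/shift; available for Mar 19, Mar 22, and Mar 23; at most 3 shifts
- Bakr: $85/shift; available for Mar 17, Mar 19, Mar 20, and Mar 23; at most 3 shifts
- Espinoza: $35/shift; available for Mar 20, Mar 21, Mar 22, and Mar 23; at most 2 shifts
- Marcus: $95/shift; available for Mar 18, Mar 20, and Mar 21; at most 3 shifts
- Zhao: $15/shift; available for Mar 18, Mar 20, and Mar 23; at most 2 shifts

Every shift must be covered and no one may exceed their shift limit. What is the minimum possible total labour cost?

Mar 17 can only be covered by Bakr, so that assignment is forced.
Mar 19 can only be covered by Ueda and Bakr, so that assignment is forced.
Mar 21 can only be covered by Espinoza and Marcus, so that assignment is forced.
Picking the cheapest available picker for each shift independently would cost $490, but that ignores the shift limits.
An optimal schedule: Mar 17→Bakr, Mar 18→Zhao, Mar 19→Ueda+Bakr, Mar 20→Zhao, Mar 21→Espinoza+Marcus, Mar 22→Ueda, Mar 23→Espinoza+Ueda.
Total: 85 + 15 + 75 + 85 + 15 + 35 + 95 + 75 + 35 + 75 = $590.

$590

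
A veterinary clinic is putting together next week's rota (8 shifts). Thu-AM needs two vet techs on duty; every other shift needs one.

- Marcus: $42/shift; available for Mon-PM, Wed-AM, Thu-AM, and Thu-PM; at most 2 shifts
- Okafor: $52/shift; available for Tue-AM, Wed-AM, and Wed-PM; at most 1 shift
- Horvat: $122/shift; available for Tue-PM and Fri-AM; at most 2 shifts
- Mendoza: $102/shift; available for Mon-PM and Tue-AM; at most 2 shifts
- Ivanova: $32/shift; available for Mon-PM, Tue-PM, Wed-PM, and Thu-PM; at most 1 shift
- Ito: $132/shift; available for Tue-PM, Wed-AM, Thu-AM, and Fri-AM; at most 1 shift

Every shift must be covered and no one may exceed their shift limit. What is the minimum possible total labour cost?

Thu-AM can only be covered by Marcus and Ito, so that assignment is forced.
Picking the cheapest available vet tech for each shift independently would cost $518, but that ignores the shift limits.
An optimal schedule: Mon-PM→Mendoza, Tue-AM→Mendoza, Tue-PM→Horvat, Wed-AM→Marcus, Wed-PM→Okafor, Thu-AM→Marcus+Ito, Thu-PM→Ivanova, Fri-AM→Horvat.
Total: 102 + 102 + 122 + 42 + 52 + 42 + 132 + 32 + 122 = $748.

$748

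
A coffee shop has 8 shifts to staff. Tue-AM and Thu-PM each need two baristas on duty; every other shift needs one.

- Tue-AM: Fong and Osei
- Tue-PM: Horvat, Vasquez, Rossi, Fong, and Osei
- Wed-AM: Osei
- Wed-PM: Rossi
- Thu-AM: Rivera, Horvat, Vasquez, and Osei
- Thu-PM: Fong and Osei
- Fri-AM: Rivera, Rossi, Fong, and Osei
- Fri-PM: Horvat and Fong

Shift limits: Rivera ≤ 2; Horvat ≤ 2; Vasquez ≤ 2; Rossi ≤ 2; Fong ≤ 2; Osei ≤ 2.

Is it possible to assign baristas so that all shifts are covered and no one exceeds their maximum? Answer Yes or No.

Total capacity is 12 and 10 slots are needed, so capacity alone doesn't rule it out.
Shifts {Tue-AM, Wed-AM, Thu-PM} need 5 worker-slots in total, but the baristas available for any of those shifts (Fong and Osei) can supply at most 4 among them. So no valid schedule exists.

No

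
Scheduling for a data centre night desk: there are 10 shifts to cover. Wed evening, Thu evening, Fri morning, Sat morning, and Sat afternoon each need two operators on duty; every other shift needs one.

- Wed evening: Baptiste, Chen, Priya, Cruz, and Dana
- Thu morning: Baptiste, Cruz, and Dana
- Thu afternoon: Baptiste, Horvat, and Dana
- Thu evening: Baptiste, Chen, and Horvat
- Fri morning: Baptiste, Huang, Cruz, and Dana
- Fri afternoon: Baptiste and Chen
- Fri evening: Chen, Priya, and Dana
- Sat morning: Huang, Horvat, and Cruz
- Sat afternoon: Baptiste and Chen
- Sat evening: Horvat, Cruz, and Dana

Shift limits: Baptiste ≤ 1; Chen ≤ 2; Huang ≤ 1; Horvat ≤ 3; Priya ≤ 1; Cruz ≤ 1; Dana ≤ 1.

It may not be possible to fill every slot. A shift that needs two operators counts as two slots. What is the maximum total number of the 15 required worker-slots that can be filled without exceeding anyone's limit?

Total capacity across all operators is 1+2+1+3+1+1+1 = 10, and 15 slots are needed, so at most 10 can be filled.
An assignment achieving 10: Thu morning→Cruz, Thu afternoon→Horvat, Thu evening→Chen+Horvat, Fri afternoon→Baptiste, Fri evening→Priya, Sat morning→Huang+Horvat, Sat afternoon→Chen, Sat evening→Dana.
Loads: Baptiste 1/1, Chen 2/2, Huang 1/1, Horvat 3/3, Priya 1/1, Cruz 1/1, Dana 1/1.

10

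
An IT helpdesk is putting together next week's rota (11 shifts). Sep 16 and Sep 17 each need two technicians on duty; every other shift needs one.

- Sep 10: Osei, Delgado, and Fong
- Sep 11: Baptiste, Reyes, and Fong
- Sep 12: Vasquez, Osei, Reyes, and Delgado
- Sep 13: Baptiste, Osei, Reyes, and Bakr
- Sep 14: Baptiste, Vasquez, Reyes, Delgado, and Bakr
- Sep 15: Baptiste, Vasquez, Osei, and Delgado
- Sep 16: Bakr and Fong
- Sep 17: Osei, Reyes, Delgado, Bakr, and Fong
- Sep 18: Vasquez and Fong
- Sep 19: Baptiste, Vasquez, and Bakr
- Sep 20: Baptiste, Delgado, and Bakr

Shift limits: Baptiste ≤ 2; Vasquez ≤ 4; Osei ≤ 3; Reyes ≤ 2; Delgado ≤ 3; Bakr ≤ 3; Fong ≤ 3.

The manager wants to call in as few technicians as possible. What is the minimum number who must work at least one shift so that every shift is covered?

13 slots to fill and no one can take more than 4, so at least ⌈13/4⌉ = 4 technicians are needed.
Vasquez, Osei, Bakr, and Fong alone can cover everything: Sep 10→Osei, Sep 11→Fong, Sep 12→Vasquez, Sep 13→Osei, Sep 14→Vasquez, Sep 15→Vasquez, Sep 16→Bakr+Fong, Sep 17→Osei+Fong, Sep 18→Vasquez, Sep 19→Bakr, Sep 20→Bakr.

4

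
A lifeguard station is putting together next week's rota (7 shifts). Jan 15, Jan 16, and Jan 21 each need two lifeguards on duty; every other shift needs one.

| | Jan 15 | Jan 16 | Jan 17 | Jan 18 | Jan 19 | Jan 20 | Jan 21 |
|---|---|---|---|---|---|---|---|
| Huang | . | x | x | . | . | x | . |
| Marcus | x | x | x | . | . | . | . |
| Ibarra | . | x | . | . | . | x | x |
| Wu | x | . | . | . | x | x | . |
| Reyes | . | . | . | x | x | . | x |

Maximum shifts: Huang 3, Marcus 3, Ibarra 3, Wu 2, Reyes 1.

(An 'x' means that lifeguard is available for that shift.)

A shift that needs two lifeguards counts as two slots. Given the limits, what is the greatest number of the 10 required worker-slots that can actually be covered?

Total capacity across all lifeguards is 3+3+3+2+1 = 12, and 10 slots are needed, so at most 10 can be filled.
Shifts {Jan 18, Jan 21} need 3 slots but only Ibarra and Reyes are available for them, supplying at most 2 — so at least 1 slot must go unfilled.
An assignment achieving 9: Jan 15→Marcus+Wu, Jan 16→Huang+Marcus, Jan 17→Huang, Jan 18→Reyes, Jan 19→Wu, Jan 20→Huang, Jan 21→Ibarra.
Loads: Huang 3/3, Marcus 2/3, Ibarra 1/3, Wu 2/2, Reyes 1/1.

9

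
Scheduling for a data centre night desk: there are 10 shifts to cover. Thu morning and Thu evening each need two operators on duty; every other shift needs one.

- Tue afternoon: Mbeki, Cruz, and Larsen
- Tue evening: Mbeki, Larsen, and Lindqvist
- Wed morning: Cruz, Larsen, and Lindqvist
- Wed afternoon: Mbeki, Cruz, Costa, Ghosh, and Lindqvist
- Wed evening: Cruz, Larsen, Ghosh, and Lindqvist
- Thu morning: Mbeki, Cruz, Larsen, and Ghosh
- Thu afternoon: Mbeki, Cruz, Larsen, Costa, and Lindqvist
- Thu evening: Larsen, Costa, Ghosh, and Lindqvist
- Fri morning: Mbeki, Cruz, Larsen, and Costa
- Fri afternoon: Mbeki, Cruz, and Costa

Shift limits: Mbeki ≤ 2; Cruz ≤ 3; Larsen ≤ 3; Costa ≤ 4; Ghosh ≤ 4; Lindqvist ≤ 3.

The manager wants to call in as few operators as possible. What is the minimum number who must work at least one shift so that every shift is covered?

12 slots to fill and no one can take more than 4, so at least ⌈12/4⌉ = 3 operators are needed.
Any 3 operators together have capacity at most 4+4+3 = 11 < 12 slots, so 3 can never suffice.
Mbeki, Cruz, Larsen, and Costa alone can cover everything: Tue afternoon→Mbeki, Tue evening→Mbeki, Wed morning→Cruz, Wed afternoon→Costa, Wed evening→Cruz, Thu morning→Cruz+Larsen, Thu afternoon→Larsen, Thu evening→Larsen+Costa, Fri morning→Costa, Fri afternoon→Costa.

4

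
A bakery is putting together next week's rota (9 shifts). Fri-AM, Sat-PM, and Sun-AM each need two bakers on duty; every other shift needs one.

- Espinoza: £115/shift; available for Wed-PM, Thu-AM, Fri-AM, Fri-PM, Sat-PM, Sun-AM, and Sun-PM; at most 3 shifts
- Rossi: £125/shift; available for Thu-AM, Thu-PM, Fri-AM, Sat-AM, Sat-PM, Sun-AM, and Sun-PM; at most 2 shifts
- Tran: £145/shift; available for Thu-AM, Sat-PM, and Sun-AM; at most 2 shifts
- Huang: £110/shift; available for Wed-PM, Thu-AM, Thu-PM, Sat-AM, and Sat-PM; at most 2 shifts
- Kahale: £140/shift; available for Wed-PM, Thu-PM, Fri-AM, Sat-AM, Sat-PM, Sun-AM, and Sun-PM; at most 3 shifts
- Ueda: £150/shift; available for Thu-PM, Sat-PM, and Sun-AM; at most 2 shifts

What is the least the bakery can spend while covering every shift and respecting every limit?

£1525

Fri-PM can only be covered by Espinoza, so that assignment is forced.
Picking the cheapest available baker for each shift independently would cost £1375, but that ignores the shift limits.
An optimal schedule: Wed-PM→Espinoza, Thu-AM→Tran, Thu-PM→Huang, Fri-AM→Espinoza+Rossi, Fri-PM→Espinoza, Sat-AM→Rossi, Sat-PM→Huang+Kahale, Sun-AM→Tran+Kahale, Sun-PM→Kahale.
Total: 115 + 145 + 110 + 115 + 125 + 115 + 125 + 110 + 140 + 145 + 140 + 140 = £1525.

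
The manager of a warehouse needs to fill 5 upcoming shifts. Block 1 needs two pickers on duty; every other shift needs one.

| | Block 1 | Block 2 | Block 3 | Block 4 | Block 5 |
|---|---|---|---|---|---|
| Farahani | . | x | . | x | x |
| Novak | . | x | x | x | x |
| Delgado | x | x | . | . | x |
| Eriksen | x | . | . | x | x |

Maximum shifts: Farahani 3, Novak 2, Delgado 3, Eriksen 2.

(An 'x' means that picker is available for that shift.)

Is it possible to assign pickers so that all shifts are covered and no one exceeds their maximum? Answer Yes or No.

Yes

Block 1 can only be covered by Delgado and Eriksen, so that assignment is forced.
Block 3 can only be covered by Novak, so that assignment is forced.
One valid schedule: Block 1→Delgado+Eriksen, Block 2→Farahani, Block 3→Novak, Block 4→Farahani, Block 5→Farahani.
Loads: Farahani 3/3, Novak 1/2, Delgado 1/3, Eriksen 1/2 — all within limits.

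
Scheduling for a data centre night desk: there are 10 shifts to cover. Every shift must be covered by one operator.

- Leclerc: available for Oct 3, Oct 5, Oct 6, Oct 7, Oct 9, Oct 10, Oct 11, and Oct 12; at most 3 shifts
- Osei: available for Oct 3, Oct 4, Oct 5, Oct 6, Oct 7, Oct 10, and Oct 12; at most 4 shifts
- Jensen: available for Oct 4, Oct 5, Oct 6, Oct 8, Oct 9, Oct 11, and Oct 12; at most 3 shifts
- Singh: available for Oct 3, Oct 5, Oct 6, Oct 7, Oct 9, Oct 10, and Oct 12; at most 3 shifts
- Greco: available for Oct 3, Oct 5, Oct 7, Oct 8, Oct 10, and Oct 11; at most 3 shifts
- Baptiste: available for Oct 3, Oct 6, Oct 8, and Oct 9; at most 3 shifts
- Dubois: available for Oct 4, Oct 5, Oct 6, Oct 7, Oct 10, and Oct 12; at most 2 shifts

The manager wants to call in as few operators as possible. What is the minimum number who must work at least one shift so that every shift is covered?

10 slots to fill and no one can take more than 4, so at least ⌈10/4⌉ = 3 operators are needed.
Leclerc, Osei, and Jensen alone can cover everything: Oct 3→Leclerc, Oct 4→Osei, Oct 5→Osei, Oct 6→Osei, Oct 7→Leclerc, Oct 8→Jensen, Oct 9→Leclerc, Oct 10→Osei, Oct 11→Jensen, Oct 12→Jensen.

3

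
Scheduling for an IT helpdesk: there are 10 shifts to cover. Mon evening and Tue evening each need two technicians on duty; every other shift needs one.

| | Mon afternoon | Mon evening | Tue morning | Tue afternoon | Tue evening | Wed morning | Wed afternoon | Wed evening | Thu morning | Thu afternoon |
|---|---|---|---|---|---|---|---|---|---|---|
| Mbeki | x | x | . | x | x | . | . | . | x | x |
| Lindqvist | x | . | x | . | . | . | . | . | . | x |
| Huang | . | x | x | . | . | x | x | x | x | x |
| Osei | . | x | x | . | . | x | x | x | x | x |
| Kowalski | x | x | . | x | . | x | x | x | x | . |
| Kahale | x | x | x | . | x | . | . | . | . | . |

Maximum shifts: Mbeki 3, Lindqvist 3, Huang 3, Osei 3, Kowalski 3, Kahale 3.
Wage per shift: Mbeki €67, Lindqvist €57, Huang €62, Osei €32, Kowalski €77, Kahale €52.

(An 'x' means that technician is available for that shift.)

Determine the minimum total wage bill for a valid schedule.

€624

Tue evening can only be covered by Mbeki and Kahale, so that assignment is forced.
Picking the cheapest available technician for each shift independently would cost €514, but that ignores the shift limits.
An optimal schedule: Mon afternoon→Kahale, Mon evening→Kahale+Huang, Tue morning→Lindqvist, Tue afternoon→Mbeki, Tue evening→Kahale+Mbeki, Wed morning→Osei, Wed afternoon→Osei, Wed evening→Osei, Thu morning→Huang, Thu afternoon→Lindqvist.
Total: 52 + 52 + 62 + 57 + 67 + 52 + 67 + 32 + 32 + 32 + 62 + 57 = €624.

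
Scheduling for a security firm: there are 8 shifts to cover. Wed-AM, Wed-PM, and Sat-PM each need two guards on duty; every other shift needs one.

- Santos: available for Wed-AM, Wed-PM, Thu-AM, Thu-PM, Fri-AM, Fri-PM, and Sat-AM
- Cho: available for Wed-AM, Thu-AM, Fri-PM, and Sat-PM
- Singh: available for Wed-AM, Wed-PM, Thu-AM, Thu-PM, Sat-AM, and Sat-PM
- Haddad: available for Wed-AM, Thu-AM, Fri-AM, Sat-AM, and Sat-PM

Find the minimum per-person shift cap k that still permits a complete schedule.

With 4 guards and 11 worker-slots to fill, someone must work at least ⌈11/4⌉ = 3 shifts, so k ≥ 3.
k = 3 works: Wed-AM→Cho+Haddad, Wed-PM→Santos+Singh, Thu-AM→Haddad, Thu-PM→Santos, Fri-AM→Santos, Fri-PM→Cho, Sat-AM→Singh, Sat-PM→Cho+Singh.
Loads: Santos 3, Cho 3, Singh 3, Haddad 2 — all ≤ 3.

3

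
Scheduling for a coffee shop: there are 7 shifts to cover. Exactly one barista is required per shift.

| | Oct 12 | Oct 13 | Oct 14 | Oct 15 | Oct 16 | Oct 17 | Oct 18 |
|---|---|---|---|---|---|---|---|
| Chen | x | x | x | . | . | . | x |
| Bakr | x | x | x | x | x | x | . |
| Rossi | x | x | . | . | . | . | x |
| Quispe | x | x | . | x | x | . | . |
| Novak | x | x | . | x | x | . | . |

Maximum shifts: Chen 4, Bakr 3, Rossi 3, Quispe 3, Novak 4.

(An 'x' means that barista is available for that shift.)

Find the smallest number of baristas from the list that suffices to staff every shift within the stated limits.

7 slots to fill and no one can take more than 4, so at least ⌈7/4⌉ = 2 baristas are needed.
Chen and Bakr alone can cover everything: Oct 12→Chen, Oct 13→Chen, Oct 14→Chen, Oct 15→Bakr, Oct 16→Bakr, Oct 17→Bakr, Oct 18→Chen.

2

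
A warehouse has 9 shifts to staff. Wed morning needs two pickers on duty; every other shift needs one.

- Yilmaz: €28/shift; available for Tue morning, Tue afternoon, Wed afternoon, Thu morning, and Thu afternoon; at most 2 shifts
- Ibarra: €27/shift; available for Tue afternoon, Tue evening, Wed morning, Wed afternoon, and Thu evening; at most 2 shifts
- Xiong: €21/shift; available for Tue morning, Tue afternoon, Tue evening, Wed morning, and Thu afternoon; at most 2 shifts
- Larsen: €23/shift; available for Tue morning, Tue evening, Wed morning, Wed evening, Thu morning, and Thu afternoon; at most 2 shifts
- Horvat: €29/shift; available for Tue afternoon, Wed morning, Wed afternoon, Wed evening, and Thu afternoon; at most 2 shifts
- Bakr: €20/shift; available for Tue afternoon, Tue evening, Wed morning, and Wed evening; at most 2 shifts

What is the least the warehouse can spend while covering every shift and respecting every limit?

€238

Thu evening can only be covered by Ibarra, so that assignment is forced.
Picking the cheapest available picker for each shift independently would cost €220, but that ignores the shift limits.
An optimal schedule: Tue morning→Xiong, Tue afternoon→Yilmaz, Tue evening→Bakr, Wed morning→Xiong+Larsen, Wed afternoon→Ibarra, Wed evening→Bakr, Thu morning→Larsen, Thu afternoon→Yilmaz, Thu evening→Ibarra.
Total: 21 + 28 + 20 + 21 + 23 + 27 + 20 + 23 + 28 + 27 = €238.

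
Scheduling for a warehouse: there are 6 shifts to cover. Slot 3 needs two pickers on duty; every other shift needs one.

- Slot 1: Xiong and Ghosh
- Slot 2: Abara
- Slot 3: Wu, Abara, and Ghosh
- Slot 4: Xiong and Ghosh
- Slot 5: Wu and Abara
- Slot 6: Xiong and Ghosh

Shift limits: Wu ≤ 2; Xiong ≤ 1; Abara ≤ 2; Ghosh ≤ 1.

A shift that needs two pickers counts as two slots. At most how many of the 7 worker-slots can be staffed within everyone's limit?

6

Total capacity across all pickers is 2+1+2+1 = 6, and 7 slots are needed, so at most 6 can be filled.
An assignment achieving 6: Slot 1→Xiong, Slot 2→Abara, Slot 3→Wu+Abara, Slot 4→Ghosh, Slot 5→Wu.
Loads: Wu 2/2, Xiong 1/1, Abara 2/2, Ghosh 1/1.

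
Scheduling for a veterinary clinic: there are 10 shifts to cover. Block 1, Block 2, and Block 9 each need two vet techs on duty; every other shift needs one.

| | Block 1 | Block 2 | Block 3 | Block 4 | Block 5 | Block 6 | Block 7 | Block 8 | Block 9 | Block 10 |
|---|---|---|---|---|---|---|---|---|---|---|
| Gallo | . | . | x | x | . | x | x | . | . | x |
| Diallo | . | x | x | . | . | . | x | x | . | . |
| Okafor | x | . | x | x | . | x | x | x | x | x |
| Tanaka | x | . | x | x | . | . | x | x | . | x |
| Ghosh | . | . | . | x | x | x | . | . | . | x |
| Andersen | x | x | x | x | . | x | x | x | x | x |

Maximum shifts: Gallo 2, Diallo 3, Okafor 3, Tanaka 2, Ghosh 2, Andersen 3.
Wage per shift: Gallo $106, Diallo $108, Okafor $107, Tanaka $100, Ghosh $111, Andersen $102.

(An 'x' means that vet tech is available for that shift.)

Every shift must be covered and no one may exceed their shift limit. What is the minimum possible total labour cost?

$1366

Block 2 can only be covered by Diallo and Andersen, so that assignment is forced.
Block 5 can only be covered by Ghosh, so that assignment is forced.
Block 9 can only be covered by Okafor and Andersen, so that assignment is forced.
Picking the cheapest available vet tech for each shift independently would cost $1334, but that ignores the shift limits.
An optimal schedule: Block 1→Tanaka+Andersen, Block 2→Andersen+Diallo, Block 3→Gallo, Block 4→Okafor, Block 5→Ghosh, Block 6→Gallo, Block 7→Diallo, Block 8→Tanaka, Block 9→Andersen+Okafor, Block 10→Okafor.
Total: 100 + 102 + 102 + 108 + 106 + 107 + 111 + 106 + 108 + 100 + 102 + 107 + 107 = $1366.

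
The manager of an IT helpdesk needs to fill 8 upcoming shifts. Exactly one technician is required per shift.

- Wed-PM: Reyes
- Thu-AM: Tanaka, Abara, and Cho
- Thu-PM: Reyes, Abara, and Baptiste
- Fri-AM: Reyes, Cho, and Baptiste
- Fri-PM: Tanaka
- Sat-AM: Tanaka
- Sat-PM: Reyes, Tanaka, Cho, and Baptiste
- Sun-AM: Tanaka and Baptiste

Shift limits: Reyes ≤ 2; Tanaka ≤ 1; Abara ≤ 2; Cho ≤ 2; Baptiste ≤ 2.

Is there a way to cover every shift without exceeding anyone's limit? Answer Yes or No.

No

Total capacity is 9 and 8 slots are needed, so capacity alone doesn't rule it out.
Shifts {Fri-PM, Sat-AM} need 2 worker-slots in total, but the technicians available for any of those shifts (Tanaka) can supply at most 1 among them. So no valid schedule exists.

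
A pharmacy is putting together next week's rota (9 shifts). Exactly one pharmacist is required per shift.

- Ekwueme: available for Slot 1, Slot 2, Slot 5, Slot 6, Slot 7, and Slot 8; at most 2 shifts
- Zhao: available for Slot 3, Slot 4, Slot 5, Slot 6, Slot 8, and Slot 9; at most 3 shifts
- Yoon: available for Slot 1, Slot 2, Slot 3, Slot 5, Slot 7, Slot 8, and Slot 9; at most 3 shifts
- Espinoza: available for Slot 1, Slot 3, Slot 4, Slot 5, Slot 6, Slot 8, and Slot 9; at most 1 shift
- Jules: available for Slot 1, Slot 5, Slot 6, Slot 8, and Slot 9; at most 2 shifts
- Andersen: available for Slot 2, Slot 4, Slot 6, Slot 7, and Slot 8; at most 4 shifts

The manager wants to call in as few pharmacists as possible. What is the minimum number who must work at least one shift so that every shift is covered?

3

9 slots to fill and no one can take more than 4, so at least ⌈9/4⌉ = 3 pharmacists are needed.
Ekwueme, Zhao, and Andersen alone can cover everything: Slot 1→Ekwueme, Slot 2→Ekwueme, Slot 3→Zhao, Slot 4→Andersen, Slot 5→Zhao, Slot 6→Andersen, Slot 7→Andersen, Slot 8→Andersen, Slot 9→Zhao.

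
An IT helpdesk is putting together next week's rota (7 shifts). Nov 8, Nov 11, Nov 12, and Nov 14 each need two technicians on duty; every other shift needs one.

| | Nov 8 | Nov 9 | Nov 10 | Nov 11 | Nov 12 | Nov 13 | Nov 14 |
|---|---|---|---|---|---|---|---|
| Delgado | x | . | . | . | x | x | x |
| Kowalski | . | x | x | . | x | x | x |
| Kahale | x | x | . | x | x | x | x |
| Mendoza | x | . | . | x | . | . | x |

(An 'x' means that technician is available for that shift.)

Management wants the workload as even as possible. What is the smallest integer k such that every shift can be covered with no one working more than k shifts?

3

With 4 technicians and 11 worker-slots to fill, someone must work at least ⌈11/4⌉ = 3 shifts, so k ≥ 3.
k = 3 works: Nov 8→Delgado+Kahale, Nov 9→Kowalski, Nov 10→Kowalski, Nov 11→Kahale+Mendoza, Nov 12→Delgado+Kowalski, Nov 13→Delgado, Nov 14→Kahale+Mendoza.
Loads: Delgado 3, Kowalski 3, Kahale 3, Mendoza 2 — all ≤ 3.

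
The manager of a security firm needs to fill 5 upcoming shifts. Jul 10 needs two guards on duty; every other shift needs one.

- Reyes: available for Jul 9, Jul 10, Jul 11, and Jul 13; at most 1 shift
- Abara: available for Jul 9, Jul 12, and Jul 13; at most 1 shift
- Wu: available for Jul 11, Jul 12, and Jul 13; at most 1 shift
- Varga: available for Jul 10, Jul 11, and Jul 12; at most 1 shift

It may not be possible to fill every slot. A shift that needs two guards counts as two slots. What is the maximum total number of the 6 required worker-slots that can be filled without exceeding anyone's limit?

4

Total capacity across all guards is 1+1+1+1 = 4, and 6 slots are needed, so at most 4 can be filled.
An assignment achieving 4: Jul 9→Reyes, Jul 10→Varga, Jul 11→Wu, Jul 12→Abara.
Loads: Reyes 1/1, Abara 1/1, Wu 1/1, Varga 1/1.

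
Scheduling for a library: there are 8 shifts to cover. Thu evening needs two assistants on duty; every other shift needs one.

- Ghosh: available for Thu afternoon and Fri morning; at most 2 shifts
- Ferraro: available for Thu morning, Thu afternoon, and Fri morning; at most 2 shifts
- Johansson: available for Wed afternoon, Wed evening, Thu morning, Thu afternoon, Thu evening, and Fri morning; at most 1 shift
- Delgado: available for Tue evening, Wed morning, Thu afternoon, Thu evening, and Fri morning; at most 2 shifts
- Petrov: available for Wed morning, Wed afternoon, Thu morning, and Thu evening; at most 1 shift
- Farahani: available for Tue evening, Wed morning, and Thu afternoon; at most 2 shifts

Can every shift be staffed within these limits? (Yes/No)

No

Total capacity is 10 and 9 slots are needed, so capacity alone doesn't rule it out.
Shifts {Wed afternoon, Wed evening, Thu evening} need 4 worker-slots in total, but the assistants available for any of those shifts (Johansson, Delgado, and Petrov) can supply at most 3 among them. So no valid schedule exists.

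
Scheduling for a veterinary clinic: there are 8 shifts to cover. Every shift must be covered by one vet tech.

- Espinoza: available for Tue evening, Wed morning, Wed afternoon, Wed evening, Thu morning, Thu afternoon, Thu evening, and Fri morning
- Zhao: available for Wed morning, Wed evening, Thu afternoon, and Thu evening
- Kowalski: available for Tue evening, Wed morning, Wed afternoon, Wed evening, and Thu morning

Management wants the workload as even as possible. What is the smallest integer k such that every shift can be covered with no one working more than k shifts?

3

With 3 vet techs and 8 worker-slots to fill, someone must work at least ⌈8/3⌉ = 3 shifts, so k ≥ 3.
k = 3 works: Tue evening→Espinoza, Wed morning→Zhao, Wed afternoon→Espinoza, Wed evening→Kowalski, Thu morning→Kowalski, Thu afternoon→Zhao, Thu evening→Zhao, Fri morning→Espinoza.
Loads: Espinoza 3, Zhao 3, Kowalski 2 — all ≤ 3.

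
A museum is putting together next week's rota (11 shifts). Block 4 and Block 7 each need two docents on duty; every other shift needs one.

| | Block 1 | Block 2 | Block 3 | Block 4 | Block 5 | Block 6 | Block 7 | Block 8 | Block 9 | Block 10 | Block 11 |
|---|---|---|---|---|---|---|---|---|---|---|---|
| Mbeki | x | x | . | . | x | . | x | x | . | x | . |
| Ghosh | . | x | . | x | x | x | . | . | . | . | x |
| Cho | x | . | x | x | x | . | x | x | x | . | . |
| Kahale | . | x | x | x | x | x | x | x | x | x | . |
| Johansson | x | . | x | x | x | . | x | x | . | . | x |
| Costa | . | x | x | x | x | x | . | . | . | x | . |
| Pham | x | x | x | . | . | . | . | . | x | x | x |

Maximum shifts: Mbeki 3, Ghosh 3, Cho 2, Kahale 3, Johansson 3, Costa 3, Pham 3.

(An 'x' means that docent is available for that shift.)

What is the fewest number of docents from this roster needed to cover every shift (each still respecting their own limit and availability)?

5

13 slots to fill and no one can take more than 3, so at least ⌈13/3⌉ = 5 docents are needed.
Mbeki, Ghosh, Cho, Kahale, and Johansson alone can cover everything: Block 1→Mbeki, Block 2→Mbeki, Block 3→Cho, Block 4→Kahale+Johansson, Block 5→Ghosh, Block 6→Ghosh, Block 7→Kahale+Johansson, Block 8→Kahale, Block 9→Cho, Block 10→Mbeki, Block 11→Ghosh.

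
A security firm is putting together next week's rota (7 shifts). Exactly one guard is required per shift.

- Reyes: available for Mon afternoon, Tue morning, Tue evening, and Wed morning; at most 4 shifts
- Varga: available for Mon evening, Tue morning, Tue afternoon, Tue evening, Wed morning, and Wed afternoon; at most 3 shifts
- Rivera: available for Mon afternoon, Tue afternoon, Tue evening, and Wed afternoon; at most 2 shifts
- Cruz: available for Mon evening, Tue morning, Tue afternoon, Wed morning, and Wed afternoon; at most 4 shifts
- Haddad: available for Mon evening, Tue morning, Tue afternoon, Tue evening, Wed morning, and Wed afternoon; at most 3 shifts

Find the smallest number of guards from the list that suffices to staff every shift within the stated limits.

7 slots to fill and no one can take more than 4, so at least ⌈7/4⌉ = 2 guards are needed.
Reyes and Varga alone can cover everything: Mon afternoon→Reyes, Mon evening→Varga, Tue morning→Reyes, Tue afternoon→Varga, Tue evening→Reyes, Wed morning→Reyes, Wed afternoon→Varga.

2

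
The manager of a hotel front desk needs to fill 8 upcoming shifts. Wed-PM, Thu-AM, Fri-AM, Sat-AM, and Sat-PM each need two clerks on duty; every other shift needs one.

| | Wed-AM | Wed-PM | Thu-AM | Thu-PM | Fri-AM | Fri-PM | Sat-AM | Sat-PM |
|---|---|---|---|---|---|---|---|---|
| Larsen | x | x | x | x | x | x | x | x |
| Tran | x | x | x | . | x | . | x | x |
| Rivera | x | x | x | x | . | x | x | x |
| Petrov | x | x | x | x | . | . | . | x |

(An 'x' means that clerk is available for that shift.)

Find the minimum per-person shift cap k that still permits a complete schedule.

With 4 clerks and 13 worker-slots to fill, someone must work at least ⌈13/4⌉ = 4 shifts, so k ≥ 4.
k = 4 works: Wed-AM→Tran, Wed-PM→Tran+Rivera, Thu-AM→Rivera+Petrov, Thu-PM→Larsen, Fri-AM→Larsen+Tran, Fri-PM→Larsen, Sat-AM→Larsen+Tran, Sat-PM→Rivera+Petrov.
Loads: Larsen 4, Tran 4, Rivera 3, Petrov 2 — all ≤ 4.

4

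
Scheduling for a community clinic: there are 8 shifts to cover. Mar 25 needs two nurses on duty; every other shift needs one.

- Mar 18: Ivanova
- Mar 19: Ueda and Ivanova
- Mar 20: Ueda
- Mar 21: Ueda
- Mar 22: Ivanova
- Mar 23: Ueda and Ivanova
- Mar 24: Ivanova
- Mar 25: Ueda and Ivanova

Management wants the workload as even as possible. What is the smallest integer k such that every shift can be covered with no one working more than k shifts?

With 2 nurses and 9 worker-slots to fill, someone must work at least ⌈9/2⌉ = 5 shifts, so k ≥ 5.
k = 5 works: Mar 18→Ivanova, Mar 19→Ueda, Mar 20→Ueda, Mar 21→Ueda, Mar 22→Ivanova, Mar 23→Ueda, Mar 24→Ivanova, Mar 25→Ueda+Ivanova.
Loads: Ueda 5, Ivanova 4 — all ≤ 5.

5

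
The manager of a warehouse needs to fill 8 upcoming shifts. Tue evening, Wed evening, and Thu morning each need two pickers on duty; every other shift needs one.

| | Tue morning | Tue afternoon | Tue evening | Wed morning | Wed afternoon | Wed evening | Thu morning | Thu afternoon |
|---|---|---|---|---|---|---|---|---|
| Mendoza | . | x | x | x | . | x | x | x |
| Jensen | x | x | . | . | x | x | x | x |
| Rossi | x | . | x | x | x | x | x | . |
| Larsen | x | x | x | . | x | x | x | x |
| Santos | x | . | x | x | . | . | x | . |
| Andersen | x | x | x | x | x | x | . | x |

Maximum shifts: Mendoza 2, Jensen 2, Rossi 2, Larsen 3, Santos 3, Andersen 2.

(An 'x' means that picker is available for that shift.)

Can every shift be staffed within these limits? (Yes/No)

One valid schedule: Tue morning→Rossi, Tue afternoon→Mendoza, Tue evening→Rossi+Larsen, Wed morning→Mendoza, Wed afternoon→Jensen, Wed evening→Larsen+Andersen, Thu morning→Larsen+Santos, Thu afternoon→Jensen.
Loads: Mendoza 2/2, Jensen 2/2, Rossi 2/2, Larsen 3/3, Santos 1/3, Andersen 1/2 — all within limits.

Yes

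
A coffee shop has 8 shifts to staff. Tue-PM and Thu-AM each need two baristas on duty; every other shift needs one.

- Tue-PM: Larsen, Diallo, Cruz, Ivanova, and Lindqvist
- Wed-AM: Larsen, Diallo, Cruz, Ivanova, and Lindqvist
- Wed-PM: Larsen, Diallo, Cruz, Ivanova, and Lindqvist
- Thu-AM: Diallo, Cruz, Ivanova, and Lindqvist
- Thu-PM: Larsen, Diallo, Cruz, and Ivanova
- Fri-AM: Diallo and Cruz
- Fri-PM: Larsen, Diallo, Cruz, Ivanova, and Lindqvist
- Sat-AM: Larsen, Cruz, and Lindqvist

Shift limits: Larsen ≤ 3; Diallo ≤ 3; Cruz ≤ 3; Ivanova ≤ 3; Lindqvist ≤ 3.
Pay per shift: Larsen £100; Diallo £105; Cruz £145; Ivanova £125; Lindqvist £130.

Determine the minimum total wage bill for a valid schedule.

Picking the cheapest available barista for each shift independently would cost £1040, but that ignores the shift limits.
An optimal schedule: Tue-PM→Ivanova+Lindqvist, Wed-AM→Larsen, Wed-PM→Diallo, Thu-AM→Diallo+Ivanova, Thu-PM→Larsen, Fri-AM→Diallo, Fri-PM→Ivanova, Sat-AM→Larsen.
Total: 125 + 130 + 100 + 105 + 105 + 125 + 100 + 105 + 125 + 100 = £1120.

£1120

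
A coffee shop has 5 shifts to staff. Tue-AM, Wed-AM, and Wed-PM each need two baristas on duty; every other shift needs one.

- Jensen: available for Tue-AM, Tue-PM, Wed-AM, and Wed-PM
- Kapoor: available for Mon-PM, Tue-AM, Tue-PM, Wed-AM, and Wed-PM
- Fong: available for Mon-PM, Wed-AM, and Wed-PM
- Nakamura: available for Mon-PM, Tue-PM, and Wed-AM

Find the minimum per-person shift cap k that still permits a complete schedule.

With 4 baristas and 8 worker-slots to fill, someone must work at least ⌈8/4⌉ = 2 shifts, so k ≥ 2.
k = 2 works: Mon-PM→Kapoor, Tue-AM→Jensen+Kapoor, Tue-PM→Nakamura, Wed-AM→Fong+Nakamura, Wed-PM→Jensen+Fong.
Loads: Jensen 2, Kapoor 2, Fong 2, Nakamura 2 — all ≤ 2.

2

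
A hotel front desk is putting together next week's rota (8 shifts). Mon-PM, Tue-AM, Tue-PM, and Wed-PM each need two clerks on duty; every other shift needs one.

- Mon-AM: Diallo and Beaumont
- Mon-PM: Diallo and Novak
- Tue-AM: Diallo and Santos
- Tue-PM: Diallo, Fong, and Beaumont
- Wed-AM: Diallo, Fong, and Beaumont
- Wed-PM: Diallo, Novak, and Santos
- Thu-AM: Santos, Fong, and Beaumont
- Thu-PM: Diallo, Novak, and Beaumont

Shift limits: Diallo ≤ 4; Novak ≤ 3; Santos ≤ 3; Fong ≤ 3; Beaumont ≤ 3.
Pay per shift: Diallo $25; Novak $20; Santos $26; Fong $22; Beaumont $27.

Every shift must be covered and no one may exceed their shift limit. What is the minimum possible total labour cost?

$278

Mon-PM can only be covered by Diallo and Novak, so that assignment is forced.
Tue-AM can only be covered by Diallo and Santos, so that assignment is forced.
Picking the cheapest available clerk for each shift independently would cost $277, but that ignores the shift limits.
An optimal schedule: Mon-AM→Diallo, Mon-PM→Novak+Diallo, Tue-AM→Diallo+Santos, Tue-PM→Fong+Diallo, Wed-AM→Fong, Wed-PM→Novak+Santos, Thu-AM→Fong, Thu-PM→Novak.
Total: 25 + 20 + 25 + 25 + 26 + 22 + 25 + 22 + 20 + 26 + 22 + 20 = $278.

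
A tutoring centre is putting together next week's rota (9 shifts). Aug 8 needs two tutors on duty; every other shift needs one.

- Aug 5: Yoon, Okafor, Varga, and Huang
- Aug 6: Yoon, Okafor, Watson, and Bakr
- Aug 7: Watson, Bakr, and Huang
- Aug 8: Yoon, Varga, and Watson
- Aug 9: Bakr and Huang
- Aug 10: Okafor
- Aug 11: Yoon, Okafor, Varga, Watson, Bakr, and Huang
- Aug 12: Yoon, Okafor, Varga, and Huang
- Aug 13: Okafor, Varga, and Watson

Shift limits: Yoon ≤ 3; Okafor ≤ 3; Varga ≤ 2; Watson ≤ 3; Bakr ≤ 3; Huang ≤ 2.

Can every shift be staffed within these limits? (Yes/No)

Aug 10 can only be covered by Okafor, so that assignment is forced.
One valid schedule: Aug 5→Yoon, Aug 6→Yoon, Aug 7→Watson, Aug 8→Yoon+Varga, Aug 9→Bakr, Aug 10→Okafor, Aug 11→Varga, Aug 12→Okafor, Aug 13→Okafor.
Loads: Yoon 3/3, Okafor 3/3, Varga 2/2, Watson 1/3, Bakr 1/3, Huang 0/2 — all within limits.

Yes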